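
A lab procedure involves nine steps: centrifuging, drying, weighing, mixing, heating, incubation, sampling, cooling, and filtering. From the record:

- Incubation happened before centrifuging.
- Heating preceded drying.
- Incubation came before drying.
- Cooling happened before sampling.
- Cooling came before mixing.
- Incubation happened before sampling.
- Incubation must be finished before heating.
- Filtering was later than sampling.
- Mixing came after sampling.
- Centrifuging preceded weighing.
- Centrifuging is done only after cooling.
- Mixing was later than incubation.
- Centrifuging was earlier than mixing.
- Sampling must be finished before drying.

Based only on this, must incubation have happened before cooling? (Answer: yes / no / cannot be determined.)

cannot be determined

No chain of stated constraints runs from incubation to cooling, and none runs from cooling to incubation either.
So the relative order of incubation and cooling is not fixed by the given facts.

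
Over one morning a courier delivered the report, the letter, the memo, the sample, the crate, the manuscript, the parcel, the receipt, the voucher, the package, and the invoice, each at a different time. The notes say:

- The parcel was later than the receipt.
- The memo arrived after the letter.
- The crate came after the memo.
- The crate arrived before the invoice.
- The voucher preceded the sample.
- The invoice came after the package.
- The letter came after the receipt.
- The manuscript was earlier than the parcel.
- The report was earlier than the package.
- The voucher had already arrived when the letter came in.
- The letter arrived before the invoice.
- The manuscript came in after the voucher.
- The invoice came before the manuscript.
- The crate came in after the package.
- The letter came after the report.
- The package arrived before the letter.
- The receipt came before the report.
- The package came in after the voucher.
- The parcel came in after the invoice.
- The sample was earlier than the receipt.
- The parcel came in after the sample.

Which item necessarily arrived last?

the parcel

Every other item has a chain of constraints placing it before the parcel, so the parcel is last.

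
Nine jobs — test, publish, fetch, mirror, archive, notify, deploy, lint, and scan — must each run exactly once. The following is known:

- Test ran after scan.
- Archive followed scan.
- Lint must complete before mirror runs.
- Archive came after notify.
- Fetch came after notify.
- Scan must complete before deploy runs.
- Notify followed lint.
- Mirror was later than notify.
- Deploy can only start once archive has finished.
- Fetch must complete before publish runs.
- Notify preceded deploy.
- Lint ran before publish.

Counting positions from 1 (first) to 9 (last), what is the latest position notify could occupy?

Notify must come before archive, deploy, fetch, mirror, and publish — 5 stages forced after it.
Everything else can be placed before notify in some valid order, so notify can sit as late as position 9 − 5 = 4.

4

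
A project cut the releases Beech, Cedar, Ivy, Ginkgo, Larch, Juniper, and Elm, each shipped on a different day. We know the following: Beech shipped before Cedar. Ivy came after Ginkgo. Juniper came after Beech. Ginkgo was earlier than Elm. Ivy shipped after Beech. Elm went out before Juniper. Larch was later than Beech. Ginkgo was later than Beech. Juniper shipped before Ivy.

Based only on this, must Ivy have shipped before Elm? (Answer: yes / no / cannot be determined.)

no

Tracing the constraints gives Elm → Juniper → Ivy, so Elm must come before Ivy.
That means Ivy cannot be before Elm.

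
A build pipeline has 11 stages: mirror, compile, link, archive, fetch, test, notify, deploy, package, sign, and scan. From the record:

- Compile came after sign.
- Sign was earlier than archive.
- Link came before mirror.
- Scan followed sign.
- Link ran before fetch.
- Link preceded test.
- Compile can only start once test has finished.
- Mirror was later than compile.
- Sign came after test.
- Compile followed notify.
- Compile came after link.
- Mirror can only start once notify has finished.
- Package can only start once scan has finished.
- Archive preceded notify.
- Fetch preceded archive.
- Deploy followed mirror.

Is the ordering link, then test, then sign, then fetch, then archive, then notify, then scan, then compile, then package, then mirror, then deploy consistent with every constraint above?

yes

Check each stated constraint against the proposed order — e.g. link is ahead of compile; link is ahead of mirror. Every pair is in the required order; nothing is violated.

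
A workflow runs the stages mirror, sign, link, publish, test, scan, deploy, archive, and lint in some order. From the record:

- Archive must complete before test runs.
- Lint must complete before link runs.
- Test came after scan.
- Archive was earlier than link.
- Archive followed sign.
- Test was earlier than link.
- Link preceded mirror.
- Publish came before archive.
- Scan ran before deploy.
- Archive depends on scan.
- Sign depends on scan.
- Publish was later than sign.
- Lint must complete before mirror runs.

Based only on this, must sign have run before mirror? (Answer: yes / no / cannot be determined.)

yes

Chain the constraints: sign → archive → link → mirror. Each link is directly stated, so sign comes before mirror.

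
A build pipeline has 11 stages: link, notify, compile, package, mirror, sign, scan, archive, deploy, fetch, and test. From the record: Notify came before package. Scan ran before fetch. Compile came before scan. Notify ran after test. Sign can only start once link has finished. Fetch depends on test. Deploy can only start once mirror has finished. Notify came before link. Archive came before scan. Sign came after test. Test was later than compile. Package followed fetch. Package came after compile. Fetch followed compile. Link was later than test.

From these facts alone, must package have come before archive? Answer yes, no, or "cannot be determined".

Tracing the constraints gives archive → scan → fetch → package, so archive must come before package.
That means package cannot be before archive.

no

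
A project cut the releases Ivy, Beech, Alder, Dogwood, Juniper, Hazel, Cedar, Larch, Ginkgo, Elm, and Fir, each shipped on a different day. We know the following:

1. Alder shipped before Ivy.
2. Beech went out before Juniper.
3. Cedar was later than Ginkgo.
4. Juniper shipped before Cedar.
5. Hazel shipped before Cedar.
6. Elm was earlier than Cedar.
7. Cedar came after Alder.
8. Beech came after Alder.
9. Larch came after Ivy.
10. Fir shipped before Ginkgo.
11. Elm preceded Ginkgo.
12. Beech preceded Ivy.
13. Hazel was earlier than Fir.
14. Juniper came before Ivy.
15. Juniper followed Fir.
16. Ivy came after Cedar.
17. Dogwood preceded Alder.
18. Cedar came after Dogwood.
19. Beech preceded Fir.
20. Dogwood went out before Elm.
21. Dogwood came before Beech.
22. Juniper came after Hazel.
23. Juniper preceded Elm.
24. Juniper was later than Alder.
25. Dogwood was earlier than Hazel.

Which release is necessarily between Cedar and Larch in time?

Ivy

Tracing the constraints gives Cedar → Ivy → Larch, so Ivy sits after Cedar and before Larch.
No other release is forced both after Cedar and before Larch.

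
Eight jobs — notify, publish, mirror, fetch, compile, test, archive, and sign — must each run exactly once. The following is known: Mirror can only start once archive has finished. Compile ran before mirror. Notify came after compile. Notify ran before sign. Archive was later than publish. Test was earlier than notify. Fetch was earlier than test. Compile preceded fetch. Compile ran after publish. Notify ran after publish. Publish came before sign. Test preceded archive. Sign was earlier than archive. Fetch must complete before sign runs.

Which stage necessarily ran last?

Every other stage has a chain of constraints placing it before mirror, so mirror is last.

mirror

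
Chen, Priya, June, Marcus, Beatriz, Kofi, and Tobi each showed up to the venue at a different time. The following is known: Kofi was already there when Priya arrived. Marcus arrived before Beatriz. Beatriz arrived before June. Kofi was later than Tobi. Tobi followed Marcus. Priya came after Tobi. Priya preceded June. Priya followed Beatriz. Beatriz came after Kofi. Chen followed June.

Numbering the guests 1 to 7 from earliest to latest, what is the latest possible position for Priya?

Priya must come before Chen and June — 2 guests forced after them.
Everything else can be placed before Priya in some valid order, so Priya can sit as late as position 7 − 2 = 5.

5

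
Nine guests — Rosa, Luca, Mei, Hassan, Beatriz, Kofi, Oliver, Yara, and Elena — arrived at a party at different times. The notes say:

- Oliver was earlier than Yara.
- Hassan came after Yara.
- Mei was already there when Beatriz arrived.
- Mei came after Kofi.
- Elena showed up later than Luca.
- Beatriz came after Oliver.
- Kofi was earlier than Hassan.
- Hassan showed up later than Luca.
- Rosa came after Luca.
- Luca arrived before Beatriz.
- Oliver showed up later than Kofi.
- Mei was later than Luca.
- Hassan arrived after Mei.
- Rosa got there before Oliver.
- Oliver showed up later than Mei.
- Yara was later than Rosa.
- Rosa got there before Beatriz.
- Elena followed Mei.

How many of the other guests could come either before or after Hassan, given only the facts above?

Forced before Hassan: Kofi, Luca, Mei, Oliver, Rosa, and Yara.
That leaves Beatriz and Elena with no forced order relative to Hassan — 2.

2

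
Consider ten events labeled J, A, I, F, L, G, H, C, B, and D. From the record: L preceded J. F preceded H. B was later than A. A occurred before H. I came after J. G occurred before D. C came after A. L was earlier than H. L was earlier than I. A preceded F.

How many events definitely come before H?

3

Directly stated before H: A, F, and L.
No chain forces I (or any of the others) ahead of H.
That's A, F, and L — 3 in all.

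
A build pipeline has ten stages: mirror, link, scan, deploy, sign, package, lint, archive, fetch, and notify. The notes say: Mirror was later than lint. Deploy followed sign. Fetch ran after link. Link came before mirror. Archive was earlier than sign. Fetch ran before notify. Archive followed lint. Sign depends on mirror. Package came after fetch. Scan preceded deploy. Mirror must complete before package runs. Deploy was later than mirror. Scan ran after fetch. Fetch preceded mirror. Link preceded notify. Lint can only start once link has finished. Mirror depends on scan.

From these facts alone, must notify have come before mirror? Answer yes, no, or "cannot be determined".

No chain of stated constraints runs from notify to mirror, and none runs from mirror to notify either.
So the relative order of notify and mirror is not fixed by the given facts.

cannot be determined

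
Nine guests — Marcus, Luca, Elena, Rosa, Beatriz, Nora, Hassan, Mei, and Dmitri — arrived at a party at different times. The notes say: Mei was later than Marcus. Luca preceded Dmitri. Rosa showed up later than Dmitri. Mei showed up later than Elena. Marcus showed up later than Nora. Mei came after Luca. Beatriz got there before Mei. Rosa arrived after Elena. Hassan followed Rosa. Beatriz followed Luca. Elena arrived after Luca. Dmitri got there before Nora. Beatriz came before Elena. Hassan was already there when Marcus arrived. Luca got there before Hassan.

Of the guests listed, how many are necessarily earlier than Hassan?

5

Directly stated before Hassan: Luca and Rosa.
Beatriz reaches Hassan via Beatriz → Elena → Rosa → Hassan.
Dmitri reaches Hassan via Dmitri → Rosa → Hassan.
Elena reaches Hassan via Elena → Rosa → Hassan.
That's Beatriz, Dmitri, Elena, Luca, and Rosa — 5 in all.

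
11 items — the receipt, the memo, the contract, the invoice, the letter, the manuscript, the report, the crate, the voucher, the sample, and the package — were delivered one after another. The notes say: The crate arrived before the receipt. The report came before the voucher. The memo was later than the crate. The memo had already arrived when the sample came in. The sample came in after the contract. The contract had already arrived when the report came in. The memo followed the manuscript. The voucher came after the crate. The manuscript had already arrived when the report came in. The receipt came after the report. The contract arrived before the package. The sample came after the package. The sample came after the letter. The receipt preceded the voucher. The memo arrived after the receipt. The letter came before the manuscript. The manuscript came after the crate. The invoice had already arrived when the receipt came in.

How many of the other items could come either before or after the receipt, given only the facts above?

1

Forced before the receipt: the contract, the crate, the invoice, the letter, the manuscript, and the report; forced after the receipt: the memo, the sample, and the voucher.
That leaves the package with no forced order relative to the receipt — 1.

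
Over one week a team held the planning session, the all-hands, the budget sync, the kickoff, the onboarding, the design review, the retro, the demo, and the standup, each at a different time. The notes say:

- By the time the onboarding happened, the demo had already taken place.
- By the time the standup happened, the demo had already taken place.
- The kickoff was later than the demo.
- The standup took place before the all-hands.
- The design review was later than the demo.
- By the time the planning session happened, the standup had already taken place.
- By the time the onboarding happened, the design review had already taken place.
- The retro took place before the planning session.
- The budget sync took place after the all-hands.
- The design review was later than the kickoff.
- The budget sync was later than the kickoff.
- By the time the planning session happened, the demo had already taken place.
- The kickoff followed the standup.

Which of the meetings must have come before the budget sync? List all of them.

Directly stated before the budget sync: the all-hands and the kickoff.
The demo reaches the budget sync via the demo → the kickoff → the budget sync.
The standup reaches the budget sync via the standup → the all-hands → the budget sync.

the all-hands, the demo, the kickoff, the standup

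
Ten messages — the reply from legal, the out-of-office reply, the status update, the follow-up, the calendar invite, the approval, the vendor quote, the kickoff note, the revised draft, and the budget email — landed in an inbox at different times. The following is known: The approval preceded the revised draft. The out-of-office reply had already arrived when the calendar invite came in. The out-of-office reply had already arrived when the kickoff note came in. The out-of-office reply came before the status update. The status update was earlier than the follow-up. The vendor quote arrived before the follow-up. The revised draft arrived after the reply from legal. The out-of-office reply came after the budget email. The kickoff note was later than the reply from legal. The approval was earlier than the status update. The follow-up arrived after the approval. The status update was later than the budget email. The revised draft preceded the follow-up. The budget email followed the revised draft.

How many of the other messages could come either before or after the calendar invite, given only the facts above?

4

Forced before the calendar invite: the approval, the budget email, the out-of-office reply, the reply from legal, and the revised draft.
That leaves the follow-up, the kickoff note, the status update, and the vendor quote with no forced order relative to the calendar invite — 4.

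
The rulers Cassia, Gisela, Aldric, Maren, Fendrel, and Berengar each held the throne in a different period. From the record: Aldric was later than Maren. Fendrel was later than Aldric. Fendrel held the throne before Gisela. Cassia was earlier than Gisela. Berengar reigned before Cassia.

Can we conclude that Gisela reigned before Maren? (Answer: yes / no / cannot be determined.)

no

Tracing the constraints gives Maren → Aldric → Fendrel → Gisela, so Maren must come before Gisela.
That means Gisela cannot be before Maren.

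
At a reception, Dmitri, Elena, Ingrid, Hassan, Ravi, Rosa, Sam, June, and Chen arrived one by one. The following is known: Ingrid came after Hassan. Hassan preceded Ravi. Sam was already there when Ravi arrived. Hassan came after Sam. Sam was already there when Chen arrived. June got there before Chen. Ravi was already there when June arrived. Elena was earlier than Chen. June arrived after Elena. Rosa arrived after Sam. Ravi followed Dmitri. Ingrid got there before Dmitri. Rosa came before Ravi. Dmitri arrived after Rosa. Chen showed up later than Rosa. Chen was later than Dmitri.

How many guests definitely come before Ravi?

Directly stated before Ravi: Dmitri, Hassan, Rosa, and Sam.
Ingrid reaches Ravi via Ingrid → Dmitri → Ravi.
That's Dmitri, Hassan, Ingrid, Rosa, and Sam — 5 in all.

5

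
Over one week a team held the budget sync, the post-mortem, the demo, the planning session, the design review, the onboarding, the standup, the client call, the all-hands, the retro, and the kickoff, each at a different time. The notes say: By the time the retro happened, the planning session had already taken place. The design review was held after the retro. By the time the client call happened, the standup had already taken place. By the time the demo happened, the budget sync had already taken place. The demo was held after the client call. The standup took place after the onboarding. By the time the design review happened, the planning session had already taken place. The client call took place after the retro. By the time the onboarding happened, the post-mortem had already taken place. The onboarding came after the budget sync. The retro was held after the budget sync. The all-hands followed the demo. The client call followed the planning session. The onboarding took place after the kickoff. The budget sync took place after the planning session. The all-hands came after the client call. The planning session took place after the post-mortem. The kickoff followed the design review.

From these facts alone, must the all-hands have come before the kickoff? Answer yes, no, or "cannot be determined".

Tracing the constraints gives the kickoff → the onboarding → the standup → the client call → the all-hands, so the kickoff must come before the all-hands.
That means the all-hands cannot be before the kickoff.

no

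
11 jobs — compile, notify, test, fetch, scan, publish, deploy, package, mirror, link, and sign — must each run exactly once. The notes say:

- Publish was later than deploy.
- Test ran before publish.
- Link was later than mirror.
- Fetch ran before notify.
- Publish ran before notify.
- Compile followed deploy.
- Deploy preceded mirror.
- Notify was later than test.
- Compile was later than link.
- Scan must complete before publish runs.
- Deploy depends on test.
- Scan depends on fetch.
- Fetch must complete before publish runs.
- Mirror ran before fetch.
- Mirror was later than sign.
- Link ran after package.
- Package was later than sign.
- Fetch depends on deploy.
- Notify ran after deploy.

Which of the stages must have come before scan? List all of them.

Directly stated before scan: fetch.
Deploy reaches scan via deploy → fetch → scan.
Mirror reaches scan via mirror → fetch → scan.
Sign reaches scan via sign → mirror → fetch → scan.
Likewise test reaches scan by chaining the stated constraints.
No chain forces publish (or any of the others) ahead of scan.

deploy, fetch, mirror, sign, test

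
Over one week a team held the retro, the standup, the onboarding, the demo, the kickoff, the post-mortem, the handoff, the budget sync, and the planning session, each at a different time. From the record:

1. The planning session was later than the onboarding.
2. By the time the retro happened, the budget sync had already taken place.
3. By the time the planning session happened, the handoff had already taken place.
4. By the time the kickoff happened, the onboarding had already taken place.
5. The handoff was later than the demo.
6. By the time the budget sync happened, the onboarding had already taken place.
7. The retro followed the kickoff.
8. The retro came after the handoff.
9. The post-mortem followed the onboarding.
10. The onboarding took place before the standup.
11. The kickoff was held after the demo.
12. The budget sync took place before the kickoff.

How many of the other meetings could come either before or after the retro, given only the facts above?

3

Forced before the retro: the budget sync, the demo, the handoff, the kickoff, and the onboarding.
That leaves the planning session, the post-mortem, and the standup with no forced order relative to the retro — 3.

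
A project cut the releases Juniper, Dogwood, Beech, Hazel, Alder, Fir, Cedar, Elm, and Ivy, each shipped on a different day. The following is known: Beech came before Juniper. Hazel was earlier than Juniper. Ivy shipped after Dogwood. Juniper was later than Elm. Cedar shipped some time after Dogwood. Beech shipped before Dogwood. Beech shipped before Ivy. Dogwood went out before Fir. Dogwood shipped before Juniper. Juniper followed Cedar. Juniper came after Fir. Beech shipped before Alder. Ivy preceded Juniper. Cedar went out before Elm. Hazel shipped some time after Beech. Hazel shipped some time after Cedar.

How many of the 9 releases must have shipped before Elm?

Directly stated before Elm: Cedar.
Beech reaches Elm via Beech → Dogwood → Cedar → Elm.
Dogwood reaches Elm via Dogwood → Cedar → Elm.
No chain forces Alder (or any of the others) ahead of Elm.
That's Beech, Cedar, and Dogwood — 3 in all.

3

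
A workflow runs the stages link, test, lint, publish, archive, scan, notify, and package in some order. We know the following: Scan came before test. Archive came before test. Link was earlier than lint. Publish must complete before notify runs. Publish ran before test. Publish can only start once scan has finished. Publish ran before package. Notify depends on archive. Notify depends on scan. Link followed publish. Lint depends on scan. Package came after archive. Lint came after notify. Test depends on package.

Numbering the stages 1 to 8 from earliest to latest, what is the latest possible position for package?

7

Package must come before test — 1 stage forced after it.
Everything else can be placed before package in some valid order, so package can sit as late as position 8 − 1 = 7.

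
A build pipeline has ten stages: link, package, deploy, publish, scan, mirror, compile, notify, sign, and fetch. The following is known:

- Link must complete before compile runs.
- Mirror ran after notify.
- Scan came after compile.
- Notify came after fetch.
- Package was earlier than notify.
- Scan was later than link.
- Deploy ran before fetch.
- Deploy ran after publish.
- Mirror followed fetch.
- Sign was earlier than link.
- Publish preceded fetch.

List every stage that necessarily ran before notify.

Directly stated before notify: fetch and package.
Deploy reaches notify via deploy → fetch → notify.
Publish reaches notify via publish → fetch → notify.

deploy, fetch, package, publish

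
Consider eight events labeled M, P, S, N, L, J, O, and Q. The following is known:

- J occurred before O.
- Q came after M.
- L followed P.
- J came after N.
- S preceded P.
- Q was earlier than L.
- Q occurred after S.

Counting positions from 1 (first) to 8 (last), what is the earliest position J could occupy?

2

N must come before J — 1 forced predecessor.
Nothing else is forced ahead of J, so its earliest slot is position 1 + 1 = 2.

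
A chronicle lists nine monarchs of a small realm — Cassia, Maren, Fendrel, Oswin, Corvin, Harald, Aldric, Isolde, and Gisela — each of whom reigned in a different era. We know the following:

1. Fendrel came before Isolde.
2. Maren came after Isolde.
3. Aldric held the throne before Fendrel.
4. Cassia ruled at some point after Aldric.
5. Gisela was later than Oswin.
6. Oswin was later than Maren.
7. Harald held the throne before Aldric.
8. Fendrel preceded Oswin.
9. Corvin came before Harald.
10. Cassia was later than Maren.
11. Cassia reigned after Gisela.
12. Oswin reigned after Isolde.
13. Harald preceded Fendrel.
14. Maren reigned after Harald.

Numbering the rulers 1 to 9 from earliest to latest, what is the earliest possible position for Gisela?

8

Aldric, Corvin, Fendrel, Harald, Isolde, Maren, and Oswin must all come before Gisela — 7 forced predecessors.
Nothing else is forced ahead of Gisela, so their earliest slot is position 7 + 1 = 8.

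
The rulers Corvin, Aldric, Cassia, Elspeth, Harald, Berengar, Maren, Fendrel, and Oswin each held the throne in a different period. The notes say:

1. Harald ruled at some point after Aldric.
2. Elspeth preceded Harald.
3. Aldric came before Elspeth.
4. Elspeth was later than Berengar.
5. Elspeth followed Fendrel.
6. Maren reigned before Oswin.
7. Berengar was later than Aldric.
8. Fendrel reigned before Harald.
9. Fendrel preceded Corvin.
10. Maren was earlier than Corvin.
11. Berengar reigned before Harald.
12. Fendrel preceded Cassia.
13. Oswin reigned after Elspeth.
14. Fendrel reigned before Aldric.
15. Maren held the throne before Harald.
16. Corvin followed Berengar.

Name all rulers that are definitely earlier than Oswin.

Directly stated before Oswin: Elspeth and Maren.
Aldric reaches Oswin via Aldric → Elspeth → Oswin.
Berengar reaches Oswin via Berengar → Elspeth → Oswin.
Fendrel reaches Oswin via Fendrel → Elspeth → Oswin.
No chain forces Corvin (or any of the others) ahead of Oswin.

Aldric, Berengar, Elspeth, Fendrel, Maren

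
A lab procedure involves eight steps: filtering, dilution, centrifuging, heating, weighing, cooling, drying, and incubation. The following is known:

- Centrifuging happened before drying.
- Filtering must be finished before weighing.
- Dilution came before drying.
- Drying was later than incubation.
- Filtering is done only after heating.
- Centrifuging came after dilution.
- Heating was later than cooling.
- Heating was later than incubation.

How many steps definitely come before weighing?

Directly stated before weighing: filtering.
Cooling reaches weighing via cooling → heating → filtering → weighing.
Heating reaches weighing via heating → filtering → weighing.
Incubation reaches weighing via incubation → heating → filtering → weighing.
No chain forces dilution (or any of the others) ahead of weighing.
That's cooling, filtering, heating, and incubation — 4 in all.

4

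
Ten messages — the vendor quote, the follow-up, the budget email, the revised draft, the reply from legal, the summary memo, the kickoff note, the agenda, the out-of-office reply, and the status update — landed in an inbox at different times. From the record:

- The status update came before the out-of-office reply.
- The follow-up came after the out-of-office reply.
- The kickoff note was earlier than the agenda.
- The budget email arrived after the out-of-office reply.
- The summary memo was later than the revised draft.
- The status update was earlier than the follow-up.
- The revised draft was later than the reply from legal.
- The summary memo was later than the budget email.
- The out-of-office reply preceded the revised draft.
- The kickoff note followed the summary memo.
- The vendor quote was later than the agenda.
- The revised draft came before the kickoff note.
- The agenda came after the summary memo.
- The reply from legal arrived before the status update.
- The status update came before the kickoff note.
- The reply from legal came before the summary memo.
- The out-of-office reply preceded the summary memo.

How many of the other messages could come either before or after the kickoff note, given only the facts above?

1

Forced before the kickoff note: the budget email, the out-of-office reply, the reply from legal, the revised draft, the status update, and the summary memo; forced after the kickoff note: the agenda and the vendor quote.
That leaves the follow-up with no forced order relative to the kickoff note — 1.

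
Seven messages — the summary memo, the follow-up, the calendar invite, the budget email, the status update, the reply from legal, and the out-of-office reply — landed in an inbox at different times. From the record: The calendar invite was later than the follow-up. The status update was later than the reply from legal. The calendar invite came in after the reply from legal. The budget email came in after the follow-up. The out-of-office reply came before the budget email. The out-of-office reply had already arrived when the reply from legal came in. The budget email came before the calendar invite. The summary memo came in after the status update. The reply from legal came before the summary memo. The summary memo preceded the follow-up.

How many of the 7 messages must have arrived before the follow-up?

4

Directly stated before the follow-up: the summary memo.
The out-of-office reply reaches the follow-up via the out-of-office reply → the reply from legal → the summary memo → the follow-up.
The reply from legal reaches the follow-up via the reply from legal → the summary memo → the follow-up.
The status update reaches the follow-up via the status update → the summary memo → the follow-up.
That's the out-of-office reply, the reply from legal, the status update, and the summary memo — 4 in all.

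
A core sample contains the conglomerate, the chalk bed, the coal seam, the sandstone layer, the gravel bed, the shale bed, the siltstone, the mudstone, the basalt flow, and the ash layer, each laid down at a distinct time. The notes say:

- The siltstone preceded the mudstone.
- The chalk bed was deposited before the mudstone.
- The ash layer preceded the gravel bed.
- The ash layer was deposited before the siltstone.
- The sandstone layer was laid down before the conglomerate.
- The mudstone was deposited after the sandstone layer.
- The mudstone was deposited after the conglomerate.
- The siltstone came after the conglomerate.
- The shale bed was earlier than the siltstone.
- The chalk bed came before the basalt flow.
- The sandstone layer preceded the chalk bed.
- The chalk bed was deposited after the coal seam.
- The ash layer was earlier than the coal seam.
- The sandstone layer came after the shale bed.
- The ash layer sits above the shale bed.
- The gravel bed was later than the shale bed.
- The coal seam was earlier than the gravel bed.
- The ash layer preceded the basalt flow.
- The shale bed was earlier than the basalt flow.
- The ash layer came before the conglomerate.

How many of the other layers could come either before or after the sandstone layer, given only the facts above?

3

Forced before the sandstone layer: the shale bed; forced after the sandstone layer: the basalt flow, the chalk bed, the conglomerate, the mudstone, and the siltstone.
That leaves the ash layer, the coal seam, and the gravel bed with no forced order relative to the sandstone layer — 3.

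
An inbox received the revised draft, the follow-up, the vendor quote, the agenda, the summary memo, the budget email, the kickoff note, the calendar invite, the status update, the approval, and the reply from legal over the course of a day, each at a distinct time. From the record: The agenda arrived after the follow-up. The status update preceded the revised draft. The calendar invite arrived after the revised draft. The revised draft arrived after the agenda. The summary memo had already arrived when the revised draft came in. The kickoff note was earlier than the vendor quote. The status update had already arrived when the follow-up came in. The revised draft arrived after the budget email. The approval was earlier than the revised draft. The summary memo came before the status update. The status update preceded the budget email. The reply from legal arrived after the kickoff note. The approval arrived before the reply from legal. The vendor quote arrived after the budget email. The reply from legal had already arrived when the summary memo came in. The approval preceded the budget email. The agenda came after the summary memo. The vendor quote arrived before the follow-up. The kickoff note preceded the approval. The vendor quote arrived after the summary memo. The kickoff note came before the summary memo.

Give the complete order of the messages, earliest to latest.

the kickoff note, the approval, the reply from legal, the summary memo, the status update, the budget email, the vendor quote, the follow-up, the agenda, the revised draft, the calendar invite

The constraints fix every adjacent pair, so only one ordering works:
the kickoff note → the approval → the reply from legal → the summary memo → the status update → the budget email → the vendor quote → the follow-up → the agenda → the revised draft → the calendar invite.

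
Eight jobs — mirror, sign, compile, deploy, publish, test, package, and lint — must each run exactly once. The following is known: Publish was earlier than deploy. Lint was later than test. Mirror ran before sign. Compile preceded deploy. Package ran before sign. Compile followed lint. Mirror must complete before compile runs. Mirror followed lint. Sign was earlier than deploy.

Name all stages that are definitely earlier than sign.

lint, mirror, package, test

Directly stated before sign: mirror and package.
Lint reaches sign via lint → mirror → sign.
Test reaches sign via test → lint → mirror → sign.
No chain forces publish (or any of the others) ahead of sign.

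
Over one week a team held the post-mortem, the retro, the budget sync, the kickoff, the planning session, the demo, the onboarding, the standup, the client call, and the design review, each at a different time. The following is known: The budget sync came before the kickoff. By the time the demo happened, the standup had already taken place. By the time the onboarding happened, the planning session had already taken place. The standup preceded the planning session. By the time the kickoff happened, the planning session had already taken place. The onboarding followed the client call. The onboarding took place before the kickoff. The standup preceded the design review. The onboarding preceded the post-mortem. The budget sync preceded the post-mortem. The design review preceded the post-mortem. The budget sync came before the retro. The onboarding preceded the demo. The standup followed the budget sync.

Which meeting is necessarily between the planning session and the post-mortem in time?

the onboarding

Tracing the constraints gives the planning session → the onboarding → the post-mortem, so the onboarding sits after the planning session and before the post-mortem.
No other meeting is forced both after the planning session and before the post-mortem.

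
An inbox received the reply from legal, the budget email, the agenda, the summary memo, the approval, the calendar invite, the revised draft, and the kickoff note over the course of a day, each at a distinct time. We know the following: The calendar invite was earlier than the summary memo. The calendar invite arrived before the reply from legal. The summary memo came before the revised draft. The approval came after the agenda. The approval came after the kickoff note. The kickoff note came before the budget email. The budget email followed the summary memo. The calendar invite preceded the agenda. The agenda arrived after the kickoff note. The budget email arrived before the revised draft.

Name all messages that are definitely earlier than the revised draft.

Directly stated before the revised draft: the budget email and the summary memo.
The calendar invite reaches the revised draft via the calendar invite → the summary memo → the revised draft.
The kickoff note reaches the revised draft via the kickoff note → the budget email → the revised draft.
No chain forces the reply from legal (or any of the others) ahead of the revised draft.

the budget email, the calendar invite, the kickoff note, the summary memo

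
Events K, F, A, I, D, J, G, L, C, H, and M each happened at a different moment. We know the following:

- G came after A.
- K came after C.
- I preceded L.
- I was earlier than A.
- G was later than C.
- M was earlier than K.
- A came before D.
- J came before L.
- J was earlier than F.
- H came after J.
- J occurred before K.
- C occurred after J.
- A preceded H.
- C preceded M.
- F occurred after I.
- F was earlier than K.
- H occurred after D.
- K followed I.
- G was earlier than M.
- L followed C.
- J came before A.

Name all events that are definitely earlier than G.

Directly stated before G: A and C.
I reaches G via I → A → G.
J reaches G via J → C → G.

A, C, I, J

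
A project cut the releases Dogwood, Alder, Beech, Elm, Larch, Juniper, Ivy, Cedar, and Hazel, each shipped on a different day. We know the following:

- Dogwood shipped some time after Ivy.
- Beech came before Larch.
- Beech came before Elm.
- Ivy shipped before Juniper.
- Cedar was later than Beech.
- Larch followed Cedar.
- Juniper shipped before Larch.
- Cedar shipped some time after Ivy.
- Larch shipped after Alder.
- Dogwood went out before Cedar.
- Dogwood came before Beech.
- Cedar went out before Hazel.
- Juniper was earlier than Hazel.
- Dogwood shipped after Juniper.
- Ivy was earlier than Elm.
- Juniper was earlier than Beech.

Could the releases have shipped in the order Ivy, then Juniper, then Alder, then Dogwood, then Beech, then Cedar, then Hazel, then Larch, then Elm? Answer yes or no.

yes

Check each stated constraint against the proposed order — e.g. Juniper is ahead of Larch; Ivy is ahead of Elm. Every pair is in the required order; nothing is violated.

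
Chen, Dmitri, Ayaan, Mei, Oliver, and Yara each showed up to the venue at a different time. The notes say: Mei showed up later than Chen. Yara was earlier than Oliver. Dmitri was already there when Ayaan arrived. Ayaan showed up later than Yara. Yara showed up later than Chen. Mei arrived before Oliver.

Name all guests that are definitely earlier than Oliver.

Chen, Mei, Yara

Directly stated before Oliver: Mei and Yara.
Chen reaches Oliver via Chen → Yara → Oliver.
No chain forces Dmitri (or any of the others) ahead of Oliver.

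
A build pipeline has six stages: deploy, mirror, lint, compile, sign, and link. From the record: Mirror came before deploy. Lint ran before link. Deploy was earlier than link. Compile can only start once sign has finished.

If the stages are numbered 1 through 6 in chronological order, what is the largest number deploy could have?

Deploy must come before link — 1 stage forced after it.
Everything else can be placed before deploy in some valid order, so deploy can sit as late as position 6 − 1 = 5.

5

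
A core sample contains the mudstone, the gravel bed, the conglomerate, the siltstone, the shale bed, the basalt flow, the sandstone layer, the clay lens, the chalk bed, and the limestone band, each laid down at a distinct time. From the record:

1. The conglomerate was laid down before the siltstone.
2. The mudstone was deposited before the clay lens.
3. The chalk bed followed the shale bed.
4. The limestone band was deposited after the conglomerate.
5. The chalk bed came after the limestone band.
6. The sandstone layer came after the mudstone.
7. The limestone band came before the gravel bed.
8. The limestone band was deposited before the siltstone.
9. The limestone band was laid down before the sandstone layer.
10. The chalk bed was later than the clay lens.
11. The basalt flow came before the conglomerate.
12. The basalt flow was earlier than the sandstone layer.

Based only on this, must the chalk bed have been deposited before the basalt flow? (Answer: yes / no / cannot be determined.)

no

Tracing the constraints gives the basalt flow → the conglomerate → the limestone band → the chalk bed, so the basalt flow must come before the chalk bed.
That means the chalk bed cannot be before the basalt flow.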